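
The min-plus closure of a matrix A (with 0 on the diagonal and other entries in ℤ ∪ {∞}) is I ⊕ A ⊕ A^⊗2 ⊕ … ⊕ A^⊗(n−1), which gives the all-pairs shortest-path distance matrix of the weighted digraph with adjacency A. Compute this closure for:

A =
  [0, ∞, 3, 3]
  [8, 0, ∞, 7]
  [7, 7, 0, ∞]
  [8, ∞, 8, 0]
Closure =
  [0, 10, 3, 3]
  [8, 0, 11, 7]
  [7, 7, 0, 10]
  [8, 15, 8, 0]

This is the Floyd-Warshall all-pairs shortest-path computation. For each intermediate vertex k = 0, 1, …, 3, update dist[i][j] ← min(dist[i][j], dist[i][k] + dist[k][j]). The final matrix gives, for each (i, j), the minimum total weight of any directed path from i to j (possibly empty when i = j).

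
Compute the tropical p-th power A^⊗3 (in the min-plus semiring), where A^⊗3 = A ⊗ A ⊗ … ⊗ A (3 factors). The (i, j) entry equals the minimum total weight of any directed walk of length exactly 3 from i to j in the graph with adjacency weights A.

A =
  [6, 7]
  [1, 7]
A^⊗3 =
  [14, 15]
  [9, 14]

Each entry (A^⊗3)_ij equals the minimum over all length-3 walks i = v_0 → v_1 → … → v_3 = j of Σ_t A[v_t][v_{t+1}]. For example, for (i, j) = (0, 1) we minimise over 4 possible intermediate vertex sequences; the minimum is 15, attained along the walk 0 → 1 → 0 → 1.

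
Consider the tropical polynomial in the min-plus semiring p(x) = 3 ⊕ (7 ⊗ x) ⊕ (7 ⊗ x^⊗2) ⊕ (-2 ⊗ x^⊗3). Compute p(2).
p(2) = 3

A tropical monomial a ⊗ x^⊗i evaluates to a + i · x. Evaluating each term at x = 2:
  Term 0 contributes 3 + 0 · 2 = 3
  Term 1 contributes 7 + 1 · 2 = 9
  Term 2 contributes 7 + 2 · 2 = 11
  Term 3 contributes -2 + 3 · 2 = 4
p(2) = ⊕ of these = min[3, 9, 11, 4] = 3.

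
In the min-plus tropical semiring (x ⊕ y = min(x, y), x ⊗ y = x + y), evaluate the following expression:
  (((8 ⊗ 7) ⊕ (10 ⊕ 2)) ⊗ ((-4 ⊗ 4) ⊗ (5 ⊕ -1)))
(((8 ⊗ 7) ⊕ (10 ⊕ 2)) ⊗ ((-4 ⊗ 4) ⊗ (5 ⊕ -1))) = 1

Expand innermost to outermost. Recall ⊕ takes the minimum of its arguments and ⊗ takes their sum. Working out the expression (((8 ⊗ 7) ⊕ (10 ⊕ 2)) ⊗ ((-4 ⊗ 4) ⊗ (5 ⊕ -1))) gives 1.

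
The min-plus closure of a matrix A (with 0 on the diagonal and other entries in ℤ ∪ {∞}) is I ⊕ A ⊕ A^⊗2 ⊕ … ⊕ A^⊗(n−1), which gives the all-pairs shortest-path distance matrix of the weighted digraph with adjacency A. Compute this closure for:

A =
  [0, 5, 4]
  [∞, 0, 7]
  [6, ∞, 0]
Closure =
  [0, 5, 4]
  [13, 0, 7]
  [6, 11, 0]

This is the Floyd-Warshall all-pairs shortest-path computation. For each intermediate vertex k = 0, 1, …, 2, update dist[i][j] ← min(dist[i][j], dist[i][k] + dist[k][j]). The final matrix gives, for each (i, j), the minimum total weight of any directed path from i to j (possibly empty when i = j).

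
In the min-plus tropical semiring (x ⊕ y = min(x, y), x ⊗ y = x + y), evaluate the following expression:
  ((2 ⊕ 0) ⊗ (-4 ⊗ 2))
((2 ⊕ 0) ⊗ (-4 ⊗ 2)) = -2

Expand innermost to outermost. Recall ⊕ takes the minimum of its arguments and ⊗ takes their sum. Working out the expression ((2 ⊕ 0) ⊗ (-4 ⊗ 2)) gives -2.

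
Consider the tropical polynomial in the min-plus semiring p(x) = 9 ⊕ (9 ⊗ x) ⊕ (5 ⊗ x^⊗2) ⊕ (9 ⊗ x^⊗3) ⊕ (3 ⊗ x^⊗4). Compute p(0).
p(0) = 3

A tropical monomial a ⊗ x^⊗i evaluates to a + i · x. Evaluating each term at x = 0:
  Term 0 contributes 9 + 0 · 0 = 9
  Term 1 contributes 9 + 1 · 0 = 9
  Term 2 contributes 5 + 2 · 0 = 5
  Term 3 contributes 9 + 3 · 0 = 9
  Term 4 contributes 3 + 4 · 0 = 3
p(0) = ⊕ of these = min[9, 9, 5, 9, 3] = 3.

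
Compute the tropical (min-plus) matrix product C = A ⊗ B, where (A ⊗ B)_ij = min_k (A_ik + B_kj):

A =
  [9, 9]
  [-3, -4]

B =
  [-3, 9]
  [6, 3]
A ⊗ B =
  [6, 12]
  [-6, -1]

Apply the min-plus product entry-by-entry:
  C[0][0] = min over k of (A[0][0] + B[0][0] = 9 + -3 = 6, A[0][1] + B[1][0] = 9 + 6 = 15) = 6 (attained at k = 0)
  C[0][1] = min over k of (A[0][0] + B[0][1] = 9 + 9 = 18, A[0][1] + B[1][1] = 9 + 3 = 12) = 12 (attained at k = 1)
  C[1][0] = min over k of (A[1][0] + B[0][0] = -3 + -3 = -6, A[1][1] + B[1][0] = -4 + 6 = 2) = -6 (attained at k = 0)
  C[1][1] = min over k of (A[1][0] + B[0][1] = -3 + 9 = 6, A[1][1] + B[1][1] = -4 + 3 = -1) = -1 (attained at k = 1)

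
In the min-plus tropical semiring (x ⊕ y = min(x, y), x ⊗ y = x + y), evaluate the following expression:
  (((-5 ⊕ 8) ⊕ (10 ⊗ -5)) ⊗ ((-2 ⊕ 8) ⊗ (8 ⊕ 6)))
(((-5 ⊕ 8) ⊕ (10 ⊗ -5)) ⊗ ((-2 ⊕ 8) ⊗ (8 ⊕ 6))) = -1

Expand innermost to outermost. Recall ⊕ takes the minimum of its arguments and ⊗ takes their sum. Working out the expression (((-5 ⊕ 8) ⊕ (10 ⊗ -5)) ⊗ ((-2 ⊕ 8) ⊗ (8 ⊕ 6))) gives -1.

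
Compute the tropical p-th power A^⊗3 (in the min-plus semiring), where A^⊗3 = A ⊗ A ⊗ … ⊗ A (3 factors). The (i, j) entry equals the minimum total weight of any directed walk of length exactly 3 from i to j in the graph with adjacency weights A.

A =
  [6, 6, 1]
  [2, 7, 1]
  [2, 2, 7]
A^⊗3 =
  [5, 9, 4]
  [5, 5, 4]
  [5, 5, 5]

Each entry (A^⊗3)_ij equals the minimum over all length-3 walks i = v_0 → v_1 → … → v_3 = j of Σ_t A[v_t][v_{t+1}]. For example, for (i, j) = (0, 2) we minimise over 9 possible intermediate vertex sequences; the minimum is 4, attained along the walk 0 → 2 → 0 → 2.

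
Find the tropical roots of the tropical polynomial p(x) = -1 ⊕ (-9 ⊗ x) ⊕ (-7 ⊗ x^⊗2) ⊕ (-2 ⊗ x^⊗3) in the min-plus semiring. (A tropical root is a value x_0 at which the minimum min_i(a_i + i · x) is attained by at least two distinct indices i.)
Roots: {-5, -2, 8}

Each tropical root is a break point of the lower envelope of the lines y = a_i + i · x (there are 4 lines, with slopes 0, 1, ..., 3). Only the lines that attain the minimum somewhere contribute to roots; other lines are dominated. Here the surviving (envelope) indices are i = 3, i = 2, i = 1, i = 0.
Intersections between consecutive envelope lines give the roots: for adjacent envelope indices i < j the intersection is x = (a_i − a_j) / (j − i). Reading off the sorted break points: {-5, -2, 8}.
Verification: at each break x_0, at least two indices attain the minimum of min_i(a_i + i · x_0).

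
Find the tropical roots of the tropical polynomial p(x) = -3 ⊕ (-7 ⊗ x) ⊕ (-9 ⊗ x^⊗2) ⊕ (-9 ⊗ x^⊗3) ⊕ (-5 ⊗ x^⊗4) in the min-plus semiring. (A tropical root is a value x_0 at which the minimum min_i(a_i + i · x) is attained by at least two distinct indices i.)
Roots: {-4, 0, 2, 4}

Each tropical root is a break point of the lower envelope of the lines y = a_i + i · x (there are 5 lines, with slopes 0, 1, ..., 4). Only the lines that attain the minimum somewhere contribute to roots; other lines are dominated. Here the surviving (envelope) indices are i = 4, i = 3, i = 2, i = 1, i = 0.
Intersections between consecutive envelope lines give the roots: for adjacent envelope indices i < j the intersection is x = (a_i − a_j) / (j − i). Reading off the sorted break points: {-4, 0, 2, 4}.
Verification: at each break x_0, at least two indices attain the minimum of min_i(a_i + i · x_0).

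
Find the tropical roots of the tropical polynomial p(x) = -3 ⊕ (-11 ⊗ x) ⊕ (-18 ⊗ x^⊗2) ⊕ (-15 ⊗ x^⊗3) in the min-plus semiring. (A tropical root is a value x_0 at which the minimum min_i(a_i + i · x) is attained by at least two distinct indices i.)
Roots: {-3, 7, 8}

Each tropical root is a break point of the lower envelope of the lines y = a_i + i · x (there are 4 lines, with slopes 0, 1, ..., 3). Only the lines that attain the minimum somewhere contribute to roots; other lines are dominated. Here the surviving (envelope) indices are i = 3, i = 2, i = 1, i = 0.
Intersections between consecutive envelope lines give the roots: for adjacent envelope indices i < j the intersection is x = (a_i − a_j) / (j − i). Reading off the sorted break points: {-3, 7, 8}.
Verification: at each break x_0, at least two indices attain the minimum of min_i(a_i + i · x_0).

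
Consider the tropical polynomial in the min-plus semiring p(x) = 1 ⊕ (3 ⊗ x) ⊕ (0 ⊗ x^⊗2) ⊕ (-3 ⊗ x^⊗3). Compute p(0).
p(0) = -3

A tropical monomial a ⊗ x^⊗i evaluates to a + i · x. Evaluating each term at x = 0:
  Term 0 contributes 1 + 0 · 0 = 1
  Term 1 contributes 3 + 1 · 0 = 3
  Term 2 contributes 0 + 2 · 0 = 0
  Term 3 contributes -3 + 3 · 0 = -3
p(0) = ⊕ of these = min[1, 3, 0, -3] = -3.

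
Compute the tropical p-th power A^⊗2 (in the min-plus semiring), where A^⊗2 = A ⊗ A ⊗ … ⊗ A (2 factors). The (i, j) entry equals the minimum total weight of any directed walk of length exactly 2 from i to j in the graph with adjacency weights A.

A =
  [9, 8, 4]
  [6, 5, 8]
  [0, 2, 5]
A^⊗2 =
  [4, 6, 9]
  [8, 10, 10]
  [5, 7, 4]

Each entry (A^⊗2)_ij equals the minimum over all length-2 walks i = v_0 → v_1 → … → v_2 = j of Σ_t A[v_t][v_{t+1}]. For example, for (i, j) = (0, 2) we minimise over 3 possible intermediate vertex sequences; the minimum is 9, attained along the walk 0 → 2 → 2.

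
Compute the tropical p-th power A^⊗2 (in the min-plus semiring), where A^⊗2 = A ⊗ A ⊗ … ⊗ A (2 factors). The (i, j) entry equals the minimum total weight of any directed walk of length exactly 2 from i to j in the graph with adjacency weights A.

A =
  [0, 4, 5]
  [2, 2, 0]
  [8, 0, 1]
A^⊗2 =
  [0, 4, 4]
  [2, 0, 1]
  [2, 1, 0]

Each entry (A^⊗2)_ij equals the minimum over all length-2 walks i = v_0 → v_1 → … → v_2 = j of Σ_t A[v_t][v_{t+1}]. For example, for (i, j) = (0, 2) we minimise over 3 possible intermediate vertex sequences; the minimum is 4, attained along the walk 0 → 1 → 2.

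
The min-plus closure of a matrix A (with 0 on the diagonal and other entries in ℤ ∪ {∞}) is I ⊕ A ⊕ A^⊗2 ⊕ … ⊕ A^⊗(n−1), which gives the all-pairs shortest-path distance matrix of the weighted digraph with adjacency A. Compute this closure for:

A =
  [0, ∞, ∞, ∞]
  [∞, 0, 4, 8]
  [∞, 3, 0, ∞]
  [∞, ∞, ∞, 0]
Closure =
  [0, ∞, ∞, ∞]
  [∞, 0, 4, 8]
  [∞, 3, 0, 11]
  [∞, ∞, ∞, 0]

This is the Floyd-Warshall all-pairs shortest-path computation. For each intermediate vertex k = 0, 1, …, 3, update dist[i][j] ← min(dist[i][j], dist[i][k] + dist[k][j]). The final matrix gives, for each (i, j), the minimum total weight of any directed path from i to j (possibly empty when i = j).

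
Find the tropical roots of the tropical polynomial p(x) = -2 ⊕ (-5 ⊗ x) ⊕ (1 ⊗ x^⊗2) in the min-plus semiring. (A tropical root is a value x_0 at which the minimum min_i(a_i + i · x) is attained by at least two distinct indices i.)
Roots: {-6, 3}

Each tropical root is a break point of the lower envelope of the lines y = a_i + i · x (there are 3 lines, with slopes 0, 1, ..., 2). Only the lines that attain the minimum somewhere contribute to roots; other lines are dominated. Here the surviving (envelope) indices are i = 2, i = 1, i = 0.
Intersections between consecutive envelope lines give the roots: for adjacent envelope indices i < j the intersection is x = (a_i − a_j) / (j − i). Reading off the sorted break points: {-6, 3}.
Verification: at each break x_0, at least two indices attain the minimum of min_i(a_i + i · x_0).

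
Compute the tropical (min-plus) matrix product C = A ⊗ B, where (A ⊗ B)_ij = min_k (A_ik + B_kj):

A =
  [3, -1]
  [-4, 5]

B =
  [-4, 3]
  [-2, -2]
A ⊗ B =
  [-3, -3]
  [-8, -1]

Apply the min-plus product entry-by-entry:
  C[0][0] = min over k of (A[0][0] + B[0][0] = 3 + -4 = -1, A[0][1] + B[1][0] = -1 + -2 = -3) = -3 (attained at k = 1)
  C[0][1] = min over k of (A[0][0] + B[0][1] = 3 + 3 = 6, A[0][1] + B[1][1] = -1 + -2 = -3) = -3 (attained at k = 1)
  C[1][0] = min over k of (A[1][0] + B[0][0] = -4 + -4 = -8, A[1][1] + B[1][0] = 5 + -2 = 3) = -8 (attained at k = 0)
  C[1][1] = min over k of (A[1][0] + B[0][1] = -4 + 3 = -1, A[1][1] + B[1][1] = 5 + -2 = 3) = -1 (attained at k = 0)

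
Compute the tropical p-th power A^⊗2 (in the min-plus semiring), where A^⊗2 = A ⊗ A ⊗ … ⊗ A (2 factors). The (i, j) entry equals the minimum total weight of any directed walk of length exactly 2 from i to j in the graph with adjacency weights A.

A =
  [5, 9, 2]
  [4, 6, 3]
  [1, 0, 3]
A^⊗2 =
  [3, 2, 5]
  [4, 3, 6]
  [4, 3, 3]

Each entry (A^⊗2)_ij equals the minimum over all length-2 walks i = v_0 → v_1 → … → v_2 = j of Σ_t A[v_t][v_{t+1}]. For example, for (i, j) = (0, 2) we minimise over 3 possible intermediate vertex sequences; the minimum is 5, attained along the walk 0 → 2 → 2.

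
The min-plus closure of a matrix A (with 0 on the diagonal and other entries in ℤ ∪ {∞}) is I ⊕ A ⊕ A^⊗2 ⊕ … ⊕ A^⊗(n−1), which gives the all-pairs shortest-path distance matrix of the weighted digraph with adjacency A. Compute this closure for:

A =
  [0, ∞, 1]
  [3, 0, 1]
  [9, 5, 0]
Closure =
  [0, 6, 1]
  [3, 0, 1]
  [8, 5, 0]

This is the Floyd-Warshall all-pairs shortest-path computation. For each intermediate vertex k = 0, 1, …, 2, update dist[i][j] ← min(dist[i][j], dist[i][k] + dist[k][j]). The final matrix gives, for each (i, j), the minimum total weight of any directed path from i to j (possibly empty when i = j).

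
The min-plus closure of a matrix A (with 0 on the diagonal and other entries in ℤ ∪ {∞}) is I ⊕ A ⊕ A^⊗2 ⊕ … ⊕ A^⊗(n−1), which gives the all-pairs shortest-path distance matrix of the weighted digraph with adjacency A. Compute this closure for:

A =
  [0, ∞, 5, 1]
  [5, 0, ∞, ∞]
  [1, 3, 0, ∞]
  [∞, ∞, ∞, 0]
Closure =
  [0, 8, 5, 1]
  [5, 0, 10, 6]
  [1, 3, 0, 2]
  [∞, ∞, ∞, 0]

This is the Floyd-Warshall all-pairs shortest-path computation. For each intermediate vertex k = 0, 1, …, 3, update dist[i][j] ← min(dist[i][j], dist[i][k] + dist[k][j]). The final matrix gives, for each (i, j), the minimum total weight of any directed path from i to j (possibly empty when i = j).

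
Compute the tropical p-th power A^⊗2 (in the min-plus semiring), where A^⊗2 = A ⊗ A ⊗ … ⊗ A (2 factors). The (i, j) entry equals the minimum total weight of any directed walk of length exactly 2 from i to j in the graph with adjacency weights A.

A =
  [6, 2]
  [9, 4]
A^⊗2 =
  [11, 6]
  [13, 8]

Each entry (A^⊗2)_ij equals the minimum over all length-2 walks i = v_0 → v_1 → … → v_2 = j of Σ_t A[v_t][v_{t+1}]. For example, for (i, j) = (0, 1) we minimise over 2 possible intermediate vertex sequences; the minimum is 6, attained along the walk 0 → 1 → 1.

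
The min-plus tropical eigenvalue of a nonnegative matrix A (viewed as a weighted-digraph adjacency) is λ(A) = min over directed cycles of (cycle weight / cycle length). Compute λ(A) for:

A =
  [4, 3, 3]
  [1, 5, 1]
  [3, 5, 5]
λ(A) = 2

Enumerate directed cycles and compute their means (weight / length). Sample:
  cycle 0 → 0: weight = 4, length = 1, mean = 4/1 ≈ 4.000
  cycle 1 → 1: weight = 5, length = 1, mean = 5/1 ≈ 5.000
  cycle 2 → 2: weight = 5, length = 1, mean = 5/1 ≈ 5.000
  cycle 0 → 1 → 0: weight = 4, length = 2, mean = 4/2 ≈ 2.000
  cycle 0 → 2 → 0: weight = 6, length = 2, mean = 6/2 ≈ 3.000
  cycle 1 → 0 → 1: weight = 4, length = 2, mean = 4/2 ≈ 2.000
Minimum mean = 2.000, attained e.g. along the cycle 0 → 1 → 0 with weight 4 and length 2. So λ(A) = 4/2 = 2.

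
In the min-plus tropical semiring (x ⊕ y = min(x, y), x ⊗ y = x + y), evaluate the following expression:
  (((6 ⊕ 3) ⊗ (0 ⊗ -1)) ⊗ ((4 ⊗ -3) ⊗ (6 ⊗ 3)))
(((6 ⊕ 3) ⊗ (0 ⊗ -1)) ⊗ ((4 ⊗ -3) ⊗ (6 ⊗ 3))) = 12

Expand innermost to outermost. Recall ⊕ takes the minimum of its arguments and ⊗ takes their sum. Working out the expression (((6 ⊕ 3) ⊗ (0 ⊗ -1)) ⊗ ((4 ⊗ -3) ⊗ (6 ⊗ 3))) gives 12.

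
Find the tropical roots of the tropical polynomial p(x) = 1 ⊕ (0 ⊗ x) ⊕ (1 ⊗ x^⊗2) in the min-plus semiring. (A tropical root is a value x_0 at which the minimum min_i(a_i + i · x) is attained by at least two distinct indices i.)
Roots: {-1, 1}

Each tropical root is a break point of the lower envelope of the lines y = a_i + i · x (there are 3 lines, with slopes 0, 1, ..., 2). Only the lines that attain the minimum somewhere contribute to roots; other lines are dominated. Here the surviving (envelope) indices are i = 2, i = 1, i = 0.
Intersections between consecutive envelope lines give the roots: for adjacent envelope indices i < j the intersection is x = (a_i − a_j) / (j − i). Reading off the sorted break points: {-1, 1}.
Verification: at each break x_0, at least two indices attain the minimum of min_i(a_i + i · x_0).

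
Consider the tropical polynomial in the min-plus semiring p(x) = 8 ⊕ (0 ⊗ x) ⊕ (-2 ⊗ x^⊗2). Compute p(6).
p(6) = 6

A tropical monomial a ⊗ x^⊗i evaluates to a + i · x. Evaluating each term at x = 6:
  Term 0 contributes 8 + 0 · 6 = 8
  Term 1 contributes 0 + 1 · 6 = 6
  Term 2 contributes -2 + 2 · 6 = 10
p(6) = ⊕ of these = min[8, 6, 10] = 6.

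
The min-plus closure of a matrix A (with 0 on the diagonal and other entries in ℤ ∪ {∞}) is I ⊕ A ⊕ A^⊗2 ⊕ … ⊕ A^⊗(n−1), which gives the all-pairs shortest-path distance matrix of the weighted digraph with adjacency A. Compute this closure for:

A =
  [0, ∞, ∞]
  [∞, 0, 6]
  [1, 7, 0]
Closure =
  [0, ∞, ∞]
  [7, 0, 6]
  [1, 7, 0]

This is the Floyd-Warshall all-pairs shortest-path computation. For each intermediate vertex k = 0, 1, …, 2, update dist[i][j] ← min(dist[i][j], dist[i][k] + dist[k][j]). The final matrix gives, for each (i, j), the minimum total weight of any directed path from i to j (possibly empty when i = j).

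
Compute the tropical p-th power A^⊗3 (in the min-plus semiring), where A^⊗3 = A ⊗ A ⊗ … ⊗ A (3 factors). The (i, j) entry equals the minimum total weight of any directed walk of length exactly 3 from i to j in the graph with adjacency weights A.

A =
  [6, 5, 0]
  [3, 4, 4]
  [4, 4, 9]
A^⊗3 =
  [7, 8, 4]
  [7, 7, 7]
  [8, 8, 7]

Each entry (A^⊗3)_ij equals the minimum over all length-3 walks i = v_0 → v_1 → … → v_3 = j of Σ_t A[v_t][v_{t+1}]. For example, for (i, j) = (0, 2) we minimise over 9 possible intermediate vertex sequences; the minimum is 4, attained along the walk 0 → 2 → 0 → 2.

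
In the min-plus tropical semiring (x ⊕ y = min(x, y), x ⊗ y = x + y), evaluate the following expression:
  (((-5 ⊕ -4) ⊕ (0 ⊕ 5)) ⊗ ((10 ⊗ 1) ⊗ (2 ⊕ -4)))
(((-5 ⊕ -4) ⊕ (0 ⊕ 5)) ⊗ ((10 ⊗ 1) ⊗ (2 ⊕ -4))) = 2

Expand innermost to outermost. Recall ⊕ takes the minimum of its arguments and ⊗ takes their sum. Working out the expression (((-5 ⊕ -4) ⊕ (0 ⊕ 5)) ⊗ ((10 ⊗ 1) ⊗ (2 ⊕ -4))) gives 2.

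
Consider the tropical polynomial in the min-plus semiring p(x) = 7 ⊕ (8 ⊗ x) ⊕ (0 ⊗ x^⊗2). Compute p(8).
p(8) = 7

A tropical monomial a ⊗ x^⊗i evaluates to a + i · x. Evaluating each term at x = 8:
  Term 0 contributes 7 + 0 · 8 = 7
  Term 1 contributes 8 + 1 · 8 = 16
  Term 2 contributes 0 + 2 · 8 = 16
p(8) = ⊕ of these = min[7, 16, 16] = 7.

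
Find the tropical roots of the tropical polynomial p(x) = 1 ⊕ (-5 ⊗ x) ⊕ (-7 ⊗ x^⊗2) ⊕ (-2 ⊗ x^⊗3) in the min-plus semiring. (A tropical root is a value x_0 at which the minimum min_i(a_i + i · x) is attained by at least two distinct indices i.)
Roots: {-5, 2, 6}

Each tropical root is a break point of the lower envelope of the lines y = a_i + i · x (there are 4 lines, with slopes 0, 1, ..., 3). Only the lines that attain the minimum somewhere contribute to roots; other lines are dominated. Here the surviving (envelope) indices are i = 3, i = 2, i = 1, i = 0.
Intersections between consecutive envelope lines give the roots: for adjacent envelope indices i < j the intersection is x = (a_i − a_j) / (j − i). Reading off the sorted break points: {-5, 2, 6}.
Verification: at each break x_0, at least two indices attain the minimum of min_i(a_i + i · x_0).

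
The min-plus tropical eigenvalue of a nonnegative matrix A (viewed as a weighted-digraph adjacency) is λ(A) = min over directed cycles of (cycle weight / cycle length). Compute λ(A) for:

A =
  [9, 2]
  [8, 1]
λ(A) = 1

Enumerate directed cycles and compute their means (weight / length). Sample:
  cycle 0 → 0: weight = 9, length = 1, mean = 9/1 ≈ 9.000
  cycle 1 → 1: weight = 1, length = 1, mean = 1/1 ≈ 1.000
  cycle 0 → 1 → 0: weight = 10, length = 2, mean = 10/2 ≈ 5.000
  cycle 1 → 0 → 1: weight = 10, length = 2, mean = 10/2 ≈ 5.000
Minimum mean = 1.000, attained e.g. along the cycle 1 → 1 with weight 1 and length 1. So λ(A) = 1/1 = 1.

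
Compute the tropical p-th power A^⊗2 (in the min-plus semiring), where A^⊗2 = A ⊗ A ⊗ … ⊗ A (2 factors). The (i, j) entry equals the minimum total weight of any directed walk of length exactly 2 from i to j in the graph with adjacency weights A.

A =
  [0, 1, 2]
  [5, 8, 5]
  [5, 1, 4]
A^⊗2 =
  [0, 1, 2]
  [5, 6, 7]
  [5, 5, 6]

Each entry (A^⊗2)_ij equals the minimum over all length-2 walks i = v_0 → v_1 → … → v_2 = j of Σ_t A[v_t][v_{t+1}]. For example, for (i, j) = (0, 2) we minimise over 3 possible intermediate vertex sequences; the minimum is 2, attained along the walk 0 → 0 → 2.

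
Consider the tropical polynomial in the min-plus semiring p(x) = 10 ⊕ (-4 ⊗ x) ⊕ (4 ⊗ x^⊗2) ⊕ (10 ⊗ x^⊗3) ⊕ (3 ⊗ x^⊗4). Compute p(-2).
p(-2) = -6

A tropical monomial a ⊗ x^⊗i evaluates to a + i · x. Evaluating each term at x = -2:
  Term 0 contributes 10 + 0 · -2 = 10
  Term 1 contributes -4 + 1 · -2 = -6
  Term 2 contributes 4 + 2 · -2 = 0
  Term 3 contributes 10 + 3 · -2 = 4
  Term 4 contributes 3 + 4 · -2 = -5
p(-2) = ⊕ of these = min[10, -6, 0, 4, -5] = -6.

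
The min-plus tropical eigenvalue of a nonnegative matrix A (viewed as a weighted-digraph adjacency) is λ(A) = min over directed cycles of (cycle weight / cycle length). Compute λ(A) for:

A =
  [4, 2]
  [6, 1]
λ(A) = 1

Enumerate directed cycles and compute their means (weight / length). Sample:
  cycle 0 → 0: weight = 4, length = 1, mean = 4/1 ≈ 4.000
  cycle 1 → 1: weight = 1, length = 1, mean = 1/1 ≈ 1.000
  cycle 0 → 1 → 0: weight = 8, length = 2, mean = 8/2 ≈ 4.000
  cycle 1 → 0 → 1: weight = 8, length = 2, mean = 8/2 ≈ 4.000
Minimum mean = 1.000, attained e.g. along the cycle 1 → 1 with weight 1 and length 1. So λ(A) = 1/1 = 1.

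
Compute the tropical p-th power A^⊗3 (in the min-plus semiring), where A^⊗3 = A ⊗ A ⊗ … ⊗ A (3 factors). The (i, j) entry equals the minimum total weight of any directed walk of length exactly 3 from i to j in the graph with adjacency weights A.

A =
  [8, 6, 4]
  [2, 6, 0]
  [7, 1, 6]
A^⊗3 =
  [7, 7, 5]
  [3, 7, 1]
  [8, 2, 7]

Each entry (A^⊗3)_ij equals the minimum over all length-3 walks i = v_0 → v_1 → … → v_3 = j of Σ_t A[v_t][v_{t+1}]. For example, for (i, j) = (0, 2) we minimise over 9 possible intermediate vertex sequences; the minimum is 5, attained along the walk 0 → 2 → 1 → 2.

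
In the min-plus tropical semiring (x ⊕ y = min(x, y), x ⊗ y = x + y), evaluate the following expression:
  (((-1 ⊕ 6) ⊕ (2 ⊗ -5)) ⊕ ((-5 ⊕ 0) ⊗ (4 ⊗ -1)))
(((-1 ⊕ 6) ⊕ (2 ⊗ -5)) ⊕ ((-5 ⊕ 0) ⊗ (4 ⊗ -1))) = -3

Expand innermost to outermost. Recall ⊕ takes the minimum of its arguments and ⊗ takes their sum. Working out the expression (((-1 ⊕ 6) ⊕ (2 ⊗ -5)) ⊕ ((-5 ⊕ 0) ⊗ (4 ⊗ -1))) gives -3.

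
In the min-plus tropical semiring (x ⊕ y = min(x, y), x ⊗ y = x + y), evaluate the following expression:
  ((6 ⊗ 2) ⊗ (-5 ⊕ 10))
((6 ⊗ 2) ⊗ (-5 ⊕ 10)) = 3

Expand innermost to outermost. Recall ⊕ takes the minimum of its arguments and ⊗ takes their sum. Working out the expression ((6 ⊗ 2) ⊗ (-5 ⊕ 10)) gives 3.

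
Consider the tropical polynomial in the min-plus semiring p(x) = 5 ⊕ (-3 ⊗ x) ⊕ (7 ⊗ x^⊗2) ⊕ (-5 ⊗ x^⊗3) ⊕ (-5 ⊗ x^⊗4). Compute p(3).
p(3) = 0

A tropical monomial a ⊗ x^⊗i evaluates to a + i · x. Evaluating each term at x = 3:
  Term 0 contributes 5 + 0 · 3 = 5
  Term 1 contributes -3 + 1 · 3 = 0
  Term 2 contributes 7 + 2 · 3 = 13
  Term 3 contributes -5 + 3 · 3 = 4
  Term 4 contributes -5 + 4 · 3 = 7
p(3) = ⊕ of these = min[5, 0, 13, 4, 7] = 0.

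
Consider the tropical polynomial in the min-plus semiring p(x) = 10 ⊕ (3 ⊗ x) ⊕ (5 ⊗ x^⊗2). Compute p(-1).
p(-1) = 2

A tropical monomial a ⊗ x^⊗i evaluates to a + i · x. Evaluating each term at x = -1:
  Term 0 contributes 10 + 0 · -1 = 10
  Term 1 contributes 3 + 1 · -1 = 2
  Term 2 contributes 5 + 2 · -1 = 3
p(-1) = ⊕ of these = min[10, 2, 3] = 2.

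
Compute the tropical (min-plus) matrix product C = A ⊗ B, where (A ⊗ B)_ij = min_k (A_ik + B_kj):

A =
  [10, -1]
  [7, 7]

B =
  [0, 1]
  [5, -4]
A ⊗ B =
  [4, -5]
  [7, 3]

Apply the min-plus product entry-by-entry:
  C[0][0] = min over k of (A[0][0] + B[0][0] = 10 + 0 = 10, A[0][1] + B[1][0] = -1 + 5 = 4) = 4 (attained at k = 1)
  C[0][1] = min over k of (A[0][0] + B[0][1] = 10 + 1 = 11, A[0][1] + B[1][1] = -1 + -4 = -5) = -5 (attained at k = 1)
  C[1][0] = min over k of (A[1][0] + B[0][0] = 7 + 0 = 7, A[1][1] + B[1][0] = 7 + 5 = 12) = 7 (attained at k = 0)
  C[1][1] = min over k of (A[1][0] + B[0][1] = 7 + 1 = 8, A[1][1] + B[1][1] = 7 + -4 = 3) = 3 (attained at k = 1)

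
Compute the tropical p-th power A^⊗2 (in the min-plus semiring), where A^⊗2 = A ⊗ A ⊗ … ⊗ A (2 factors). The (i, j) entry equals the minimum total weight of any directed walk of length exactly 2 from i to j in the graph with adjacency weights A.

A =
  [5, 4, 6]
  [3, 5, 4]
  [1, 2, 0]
A^⊗2 =
  [7, 8, 6]
  [5, 6, 4]
  [1, 2, 0]

Each entry (A^⊗2)_ij equals the minimum over all length-2 walks i = v_0 → v_1 → … → v_2 = j of Σ_t A[v_t][v_{t+1}]. For example, for (i, j) = (0, 2) we minimise over 3 possible intermediate vertex sequences; the minimum is 6, attained along the walk 0 → 2 → 2.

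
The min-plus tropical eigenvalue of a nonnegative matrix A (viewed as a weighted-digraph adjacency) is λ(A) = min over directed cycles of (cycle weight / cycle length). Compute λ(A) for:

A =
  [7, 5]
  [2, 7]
λ(A) = 7/2

Enumerate directed cycles and compute their means (weight / length). Sample:
  cycle 0 → 0: weight = 7, length = 1, mean = 7/1 ≈ 7.000
  cycle 1 → 1: weight = 7, length = 1, mean = 7/1 ≈ 7.000
  cycle 0 → 1 → 0: weight = 7, length = 2, mean = 7/2 ≈ 3.500
  cycle 1 → 0 → 1: weight = 7, length = 2, mean = 7/2 ≈ 3.500
Minimum mean = 3.500, attained e.g. along the cycle 0 → 1 → 0 with weight 7 and length 2. So λ(A) = 7/2 = 7/2.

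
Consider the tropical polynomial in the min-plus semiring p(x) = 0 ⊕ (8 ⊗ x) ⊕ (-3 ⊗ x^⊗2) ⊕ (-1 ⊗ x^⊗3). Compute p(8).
p(8) = 0

A tropical monomial a ⊗ x^⊗i evaluates to a + i · x. Evaluating each term at x = 8:
  Term 0 contributes 0 + 0 · 8 = 0
  Term 1 contributes 8 + 1 · 8 = 16
  Term 2 contributes -3 + 2 · 8 = 13
  Term 3 contributes -1 + 3 · 8 = 23
p(8) = ⊕ of these = min[0, 16, 13, 23] = 0.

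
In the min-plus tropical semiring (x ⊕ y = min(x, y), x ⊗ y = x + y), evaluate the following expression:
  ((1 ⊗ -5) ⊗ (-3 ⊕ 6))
((1 ⊗ -5) ⊗ (-3 ⊕ 6)) = -7

Expand innermost to outermost. Recall ⊕ takes the minimum of its arguments and ⊗ takes their sum. Working out the expression ((1 ⊗ -5) ⊗ (-3 ⊕ 6)) gives -7.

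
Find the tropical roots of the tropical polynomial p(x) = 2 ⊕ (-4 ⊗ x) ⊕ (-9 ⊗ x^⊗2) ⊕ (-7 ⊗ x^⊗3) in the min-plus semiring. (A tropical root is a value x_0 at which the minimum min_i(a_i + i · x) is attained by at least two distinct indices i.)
Roots: {-2, 5, 6}

Each tropical root is a break point of the lower envelope of the lines y = a_i + i · x (there are 4 lines, with slopes 0, 1, ..., 3). Only the lines that attain the minimum somewhere contribute to roots; other lines are dominated. Here the surviving (envelope) indices are i = 3, i = 2, i = 1, i = 0.
Intersections between consecutive envelope lines give the roots: for adjacent envelope indices i < j the intersection is x = (a_i − a_j) / (j − i). Reading off the sorted break points: {-2, 5, 6}.
Verification: at each break x_0, at least two indices attain the minimum of min_i(a_i + i · x_0).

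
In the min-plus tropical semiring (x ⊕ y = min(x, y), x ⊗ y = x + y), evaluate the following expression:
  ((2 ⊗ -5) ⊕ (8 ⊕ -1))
((2 ⊗ -5) ⊕ (8 ⊕ -1)) = -3

Expand innermost to outermost. Recall ⊕ takes the minimum of its arguments and ⊗ takes their sum. Working out the expression ((2 ⊗ -5) ⊕ (8 ⊕ -1)) gives -3.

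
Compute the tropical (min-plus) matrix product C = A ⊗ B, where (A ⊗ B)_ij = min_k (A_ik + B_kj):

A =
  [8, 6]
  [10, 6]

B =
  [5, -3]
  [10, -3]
A ⊗ B =
  [13, 3]
  [15, 3]

Apply the min-plus product entry-by-entry:
  C[0][0] = min over k of (A[0][0] + B[0][0] = 8 + 5 = 13, A[0][1] + B[1][0] = 6 + 10 = 16) = 13 (attained at k = 0)
  C[0][1] = min over k of (A[0][0] + B[0][1] = 8 + -3 = 5, A[0][1] + B[1][1] = 6 + -3 = 3) = 3 (attained at k = 1)
  C[1][0] = min over k of (A[1][0] + B[0][0] = 10 + 5 = 15, A[1][1] + B[1][0] = 6 + 10 = 16) = 15 (attained at k = 0)
  C[1][1] = min over k of (A[1][0] + B[0][1] = 10 + -3 = 7, A[1][1] + B[1][1] = 6 + -3 = 3) = 3 (attained at k = 1)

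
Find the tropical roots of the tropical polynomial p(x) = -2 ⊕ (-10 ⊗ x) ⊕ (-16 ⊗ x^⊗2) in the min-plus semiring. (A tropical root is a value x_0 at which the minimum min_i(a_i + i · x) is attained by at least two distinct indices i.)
Roots: {6, 8}

Each tropical root is a break point of the lower envelope of the lines y = a_i + i · x (there are 3 lines, with slopes 0, 1, ..., 2). Only the lines that attain the minimum somewhere contribute to roots; other lines are dominated. Here the surviving (envelope) indices are i = 2, i = 1, i = 0.
Intersections between consecutive envelope lines give the roots: for adjacent envelope indices i < j the intersection is x = (a_i − a_j) / (j − i). Reading off the sorted break points: {6, 8}.
Verification: at each break x_0, at least two indices attain the minimum of min_i(a_i + i · x_0).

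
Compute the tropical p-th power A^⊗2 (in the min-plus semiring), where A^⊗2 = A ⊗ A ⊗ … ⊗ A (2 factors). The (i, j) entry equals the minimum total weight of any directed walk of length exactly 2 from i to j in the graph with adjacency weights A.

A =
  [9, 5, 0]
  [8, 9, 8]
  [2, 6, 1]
A^⊗2 =
  [2, 6, 1]
  [10, 13, 8]
  [3, 7, 2]

Each entry (A^⊗2)_ij equals the minimum over all length-2 walks i = v_0 → v_1 → … → v_2 = j of Σ_t A[v_t][v_{t+1}]. For example, for (i, j) = (0, 2) we minimise over 3 possible intermediate vertex sequences; the minimum is 1, attained along the walk 0 → 2 → 2.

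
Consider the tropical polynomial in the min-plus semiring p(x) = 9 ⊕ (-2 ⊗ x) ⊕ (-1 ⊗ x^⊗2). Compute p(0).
p(0) = -2

A tropical monomial a ⊗ x^⊗i evaluates to a + i · x. Evaluating each term at x = 0:
  Term 0 contributes 9 + 0 · 0 = 9
  Term 1 contributes -2 + 1 · 0 = -2
  Term 2 contributes -1 + 2 · 0 = -1
p(0) = ⊕ of these = min[9, -2, -1] = -2.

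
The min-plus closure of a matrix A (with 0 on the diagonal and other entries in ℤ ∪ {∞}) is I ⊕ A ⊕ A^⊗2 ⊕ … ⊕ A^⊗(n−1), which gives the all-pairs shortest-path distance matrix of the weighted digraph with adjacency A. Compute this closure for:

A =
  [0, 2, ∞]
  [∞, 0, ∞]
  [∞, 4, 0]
Closure =
  [0, 2, ∞]
  [∞, 0, ∞]
  [∞, 4, 0]

This is the Floyd-Warshall all-pairs shortest-path computation. For each intermediate vertex k = 0, 1, …, 2, update dist[i][j] ← min(dist[i][j], dist[i][k] + dist[k][j]). The final matrix gives, for each (i, j), the minimum total weight of any directed path from i to j (possibly empty when i = j).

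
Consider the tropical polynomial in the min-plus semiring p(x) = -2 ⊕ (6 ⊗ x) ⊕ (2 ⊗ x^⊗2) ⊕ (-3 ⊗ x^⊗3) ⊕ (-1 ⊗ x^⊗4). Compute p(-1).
p(-1) = -6

A tropical monomial a ⊗ x^⊗i evaluates to a + i · x. Evaluating each term at x = -1:
  Term 0 contributes -2 + 0 · -1 = -2
  Term 1 contributes 6 + 1 · -1 = 5
  Term 2 contributes 2 + 2 · -1 = 0
  Term 3 contributes -3 + 3 · -1 = -6
  Term 4 contributes -1 + 4 · -1 = -5
p(-1) = ⊕ of these = min[-2, 5, 0, -6, -5] = -6.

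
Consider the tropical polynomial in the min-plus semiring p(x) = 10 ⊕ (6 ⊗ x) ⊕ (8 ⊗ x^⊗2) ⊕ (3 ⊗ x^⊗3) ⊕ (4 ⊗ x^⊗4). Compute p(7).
p(7) = 10

A tropical monomial a ⊗ x^⊗i evaluates to a + i · x. Evaluating each term at x = 7:
  Term 0 contributes 10 + 0 · 7 = 10
  Term 1 contributes 6 + 1 · 7 = 13
  Term 2 contributes 8 + 2 · 7 = 22
  Term 3 contributes 3 + 3 · 7 = 24
  Term 4 contributes 4 + 4 · 7 = 32
p(7) = ⊕ of these = min[10, 13, 22, 24, 32] = 10.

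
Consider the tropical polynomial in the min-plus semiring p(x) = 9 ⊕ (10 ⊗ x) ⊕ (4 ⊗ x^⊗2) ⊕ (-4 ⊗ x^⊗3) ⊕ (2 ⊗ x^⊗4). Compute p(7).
p(7) = 9

A tropical monomial a ⊗ x^⊗i evaluates to a + i · x. Evaluating each term at x = 7:
  Term 0 contributes 9 + 0 · 7 = 9
  Term 1 contributes 10 + 1 · 7 = 17
  Term 2 contributes 4 + 2 · 7 = 18
  Term 3 contributes -4 + 3 · 7 = 17
  Term 4 contributes 2 + 4 · 7 = 30
p(7) = ⊕ of these = min[9, 17, 18, 17, 30] = 9.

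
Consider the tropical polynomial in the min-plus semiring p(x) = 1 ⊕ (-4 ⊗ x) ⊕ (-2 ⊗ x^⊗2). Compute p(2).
p(2) = -2

A tropical monomial a ⊗ x^⊗i evaluates to a + i · x. Evaluating each term at x = 2:
  Term 0 contributes 1 + 0 · 2 = 1
  Term 1 contributes -4 + 1 · 2 = -2
  Term 2 contributes -2 + 2 · 2 = 2
p(2) = ⊕ of these = min[1, -2, 2] = -2.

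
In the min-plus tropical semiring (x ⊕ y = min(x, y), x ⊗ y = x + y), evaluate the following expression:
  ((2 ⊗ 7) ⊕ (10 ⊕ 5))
((2 ⊗ 7) ⊕ (10 ⊕ 5)) = 5

Expand innermost to outermost. Recall ⊕ takes the minimum of its arguments and ⊗ takes their sum. Working out the expression ((2 ⊗ 7) ⊕ (10 ⊕ 5)) gives 5.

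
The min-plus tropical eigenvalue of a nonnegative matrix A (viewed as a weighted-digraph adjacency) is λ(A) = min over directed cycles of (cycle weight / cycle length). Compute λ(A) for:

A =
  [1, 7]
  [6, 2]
λ(A) = 1

Enumerate directed cycles and compute their means (weight / length). Sample:
  cycle 0 → 0: weight = 1, length = 1, mean = 1/1 ≈ 1.000
  cycle 1 → 1: weight = 2, length = 1, mean = 2/1 ≈ 2.000
  cycle 0 → 1 → 0: weight = 13, length = 2, mean = 13/2 ≈ 6.500
  cycle 1 → 0 → 1: weight = 13, length = 2, mean = 13/2 ≈ 6.500
Minimum mean = 1.000, attained e.g. along the cycle 0 → 0 with weight 1 and length 1. So λ(A) = 1/1 = 1.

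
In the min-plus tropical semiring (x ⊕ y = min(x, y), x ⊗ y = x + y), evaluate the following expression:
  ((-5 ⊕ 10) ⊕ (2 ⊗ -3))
((-5 ⊕ 10) ⊕ (2 ⊗ -3)) = -5

Expand innermost to outermost. Recall ⊕ takes the minimum of its arguments and ⊗ takes their sum. Working out the expression ((-5 ⊕ 10) ⊕ (2 ⊗ -3)) gives -5.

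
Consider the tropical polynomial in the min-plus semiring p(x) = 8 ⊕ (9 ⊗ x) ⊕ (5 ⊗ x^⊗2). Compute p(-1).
p(-1) = 3

A tropical monomial a ⊗ x^⊗i evaluates to a + i · x. Evaluating each term at x = -1:
  Term 0 contributes 8 + 0 · -1 = 8
  Term 1 contributes 9 + 1 · -1 = 8
  Term 2 contributes 5 + 2 · -1 = 3
p(-1) = ⊕ of these = min[8, 8, 3] = 3.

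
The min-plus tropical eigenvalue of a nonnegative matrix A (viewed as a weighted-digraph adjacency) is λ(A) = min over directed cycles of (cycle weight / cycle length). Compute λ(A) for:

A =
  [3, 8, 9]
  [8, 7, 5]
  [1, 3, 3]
λ(A) = 3

Enumerate directed cycles and compute their means (weight / length). Sample:
  cycle 0 → 0: weight = 3, length = 1, mean = 3/1 ≈ 3.000
  cycle 1 → 1: weight = 7, length = 1, mean = 7/1 ≈ 7.000
  cycle 2 → 2: weight = 3, length = 1, mean = 3/1 ≈ 3.000
  cycle 0 → 1 → 0: weight = 16, length = 2, mean = 16/2 ≈ 8.000
  cycle 0 → 2 → 0: weight = 10, length = 2, mean = 10/2 ≈ 5.000
  cycle 1 → 0 → 1: weight = 16, length = 2, mean = 16/2 ≈ 8.000
Minimum mean = 3.000, attained e.g. along the cycle 0 → 0 with weight 3 and length 1. So λ(A) = 3/1 = 3.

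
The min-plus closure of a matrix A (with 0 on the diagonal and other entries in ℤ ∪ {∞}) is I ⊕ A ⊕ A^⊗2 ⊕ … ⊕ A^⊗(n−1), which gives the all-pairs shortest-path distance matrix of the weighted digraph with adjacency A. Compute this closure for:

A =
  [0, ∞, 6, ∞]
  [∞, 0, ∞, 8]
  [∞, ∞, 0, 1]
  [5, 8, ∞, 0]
Closure =
  [0, 15, 6, 7]
  [13, 0, 19, 8]
  [6, 9, 0, 1]
  [5, 8, 11, 0]

This is the Floyd-Warshall all-pairs shortest-path computation. For each intermediate vertex k = 0, 1, …, 3, update dist[i][j] ← min(dist[i][j], dist[i][k] + dist[k][j]). The final matrix gives, for each (i, j), the minimum total weight of any directed path from i to j (possibly empty when i = j).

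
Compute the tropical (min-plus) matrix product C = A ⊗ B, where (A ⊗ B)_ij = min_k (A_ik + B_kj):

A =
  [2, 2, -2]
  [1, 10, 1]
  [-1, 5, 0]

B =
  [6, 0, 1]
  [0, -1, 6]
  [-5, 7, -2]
A ⊗ B =
  [-7, 1, -4]
  [-4, 1, -1]
  [-5, -1, -2]

Apply the min-plus product entry-by-entry:
  C[0][0] = min over k of (A[0][0] + B[0][0] = 2 + 6 = 8, A[0][1] + B[1][0] = 2 + 0 = 2, A[0][2] + B[2][0] = -2 + -5 = -7) = -7 (attained at k = 2)
  C[0][1] = min over k of (A[0][0] + B[0][1] = 2 + 0 = 2, A[0][1] + B[1][1] = 2 + -1 = 1, A[0][2] + B[2][1] = -2 + 7 = 5) = 1 (attained at k = 1)
  C[0][2] = min over k of (A[0][0] + B[0][2] = 2 + 1 = 3, A[0][1] + B[1][2] = 2 + 6 = 8, A[0][2] + B[2][2] = -2 + -2 = -4) = -4 (attained at k = 2)
  C[1][0] = min over k of (A[1][0] + B[0][0] = 1 + 6 = 7, A[1][1] + B[1][0] = 10 + 0 = 10, A[1][2] + B[2][0] = 1 + -5 = -4) = -4 (attained at k = 2)
  C[1][1] = min over k of (A[1][0] + B[0][1] = 1 + 0 = 1, A[1][1] + B[1][1] = 10 + -1 = 9, A[1][2] + B[2][1] = 1 + 7 = 8) = 1 (attained at k = 0)
  C[1][2] = min over k of (A[1][0] + B[0][2] = 1 + 1 = 2, A[1][1] + B[1][2] = 10 + 6 = 16, A[1][2] + B[2][2] = 1 + -2 = -1) = -1 (attained at k = 2)
  C[2][0] = min over k of (A[2][0] + B[0][0] = -1 + 6 = 5, A[2][1] + B[1][0] = 5 + 0 = 5, A[2][2] + B[2][0] = 0 + -5 = -5) = -5 (attained at k = 2)
  C[2][1] = min over k of (A[2][0] + B[0][1] = -1 + 0 = -1, A[2][1] + B[1][1] = 5 + -1 = 4, A[2][2] + B[2][1] = 0 + 7 = 7) = -1 (attained at k = 0)
  C[2][2] = min over k of (A[2][0] + B[0][2] = -1 + 1 = 0, A[2][1] + B[1][2] = 5 + 6 = 11, A[2][2] + B[2][2] = 0 + -2 = -2) = -2 (attained at k = 2)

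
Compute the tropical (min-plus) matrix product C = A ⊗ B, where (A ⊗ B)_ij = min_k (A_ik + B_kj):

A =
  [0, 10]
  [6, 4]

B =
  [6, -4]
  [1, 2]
A ⊗ B =
  [6, -4]
  [5, 2]

Apply the min-plus product entry-by-entry:
  C[0][0] = min over k of (A[0][0] + B[0][0] = 0 + 6 = 6, A[0][1] + B[1][0] = 10 + 1 = 11) = 6 (attained at k = 0)
  C[0][1] = min over k of (A[0][0] + B[0][1] = 0 + -4 = -4, A[0][1] + B[1][1] = 10 + 2 = 12) = -4 (attained at k = 0)
  C[1][0] = min over k of (A[1][0] + B[0][0] = 6 + 6 = 12, A[1][1] + B[1][0] = 4 + 1 = 5) = 5 (attained at k = 1)
  C[1][1] = min over k of (A[1][0] + B[0][1] = 6 + -4 = 2, A[1][1] + B[1][1] = 4 + 2 = 6) = 2 (attained at k = 0)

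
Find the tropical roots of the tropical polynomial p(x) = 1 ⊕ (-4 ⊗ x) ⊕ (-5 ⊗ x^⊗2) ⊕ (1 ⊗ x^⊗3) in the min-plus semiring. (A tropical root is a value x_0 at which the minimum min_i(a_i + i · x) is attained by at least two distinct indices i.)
Roots: {-6, 1, 5}

Each tropical root is a break point of the lower envelope of the lines y = a_i + i · x (there are 4 lines, with slopes 0, 1, ..., 3). Only the lines that attain the minimum somewhere contribute to roots; other lines are dominated. Here the surviving (envelope) indices are i = 3, i = 2, i = 1, i = 0.
Intersections between consecutive envelope lines give the roots: for adjacent envelope indices i < j the intersection is x = (a_i − a_j) / (j − i). Reading off the sorted break points: {-6, 1, 5}.
Verification: at each break x_0, at least two indices attain the minimum of min_i(a_i + i · x_0).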